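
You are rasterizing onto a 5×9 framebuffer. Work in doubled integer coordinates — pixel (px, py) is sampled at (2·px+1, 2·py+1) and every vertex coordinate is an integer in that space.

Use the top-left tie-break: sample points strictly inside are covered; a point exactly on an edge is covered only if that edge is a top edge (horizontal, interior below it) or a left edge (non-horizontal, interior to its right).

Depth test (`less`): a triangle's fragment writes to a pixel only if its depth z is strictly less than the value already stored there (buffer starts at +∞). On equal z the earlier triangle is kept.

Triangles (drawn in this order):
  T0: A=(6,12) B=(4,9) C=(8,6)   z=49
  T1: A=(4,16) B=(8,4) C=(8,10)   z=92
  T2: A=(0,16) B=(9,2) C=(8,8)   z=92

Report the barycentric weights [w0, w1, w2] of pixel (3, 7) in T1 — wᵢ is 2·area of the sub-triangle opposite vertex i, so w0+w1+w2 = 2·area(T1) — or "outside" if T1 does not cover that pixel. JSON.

T0:
  2·area = 18
  edge (6, 12)→(4, 9): d=(-2,-3) top-left  bias=+0
  edge (4, 9)→(8, 6): d=(4,-3) top-left  bias=+0
  edge (8, 6)→(6, 12): d=(-2,6) right/bottom  bias=-1
    (4,1)@(9, 3): e=[27,-9,0] → .  [on edge]
    (3,3)@(7, 7): e=[13,1,4] → X
    (4,3)@(9, 7): e=[19,7,-8] → .
    (2,4)@(5, 9): e=[3,3,12] → X
    (3,4)@(7, 9): e=[9,9,0] → .  [on edge]
    (2,5)@(5, 11): e=[-1,11,8] → .
    (2,7)@(5, 15): e=[-9,27,0] → .  [on edge]
  covered (2 px):
    . . . . .
    . . . . .
    . . . . .
    . . . X .
    . . X . .
    . . . . .
    . . . . .
    . . . . .
    . . . . .
T1:
  2·area = 24
  edge (4, 16)→(8, 4): d=(4,-12) top-left  bias=+0
  edge (8, 4)→(8, 10): d=(0,6) right/bottom  bias=-1
  edge (8, 10)→(4, 16): d=(-4,6) right/bottom  bias=-1
    (4,0)@(9, 1): e=[0,-6,30] → .  [on edge]
    (3,3)@(7, 7): e=[0,6,18] → X  [on edge]
    (4,3)@(9, 7): e=[24,-6,6] → .
    (3,4)@(7, 9): e=[8,6,10] → X
    (4,4)@(9, 9): e=[32,-6,-2] → .
    (3,5)@(7, 11): e=[16,6,2] → X
    (4,5)@(9, 11): e=[40,-6,-10] → .
    (2,6)@(5, 13): e=[0,18,6] → X  [on edge]
    (3,6)@(7, 13): e=[24,6,-6] → .
    (2,7)@(5, 15): e=[8,18,-2] → .
  covered (4 px):
    . . . . .
    . . . . .
    . . . . .
    . . . X .
    . . . X .
    . . . X .
    . . X . .
    . . . . .
    . . . . .
T2:
  2·area = 40
  edge (0, 16)→(9, 2): d=(9,-14) top-left  bias=+0
  edge (9, 2)→(8, 8): d=(-1,6) right/bottom  bias=-1
  edge (8, 8)→(0, 16): d=(-8,8) right/bottom  bias=-1
    (3,3)@(7, 7): e=[17,7,16] → X
    (4,3)@(9, 7): e=[45,-5,0] → .  [on edge]
    (2,4)@(5, 9): e=[7,17,16] → X
    (3,4)@(7, 9): e=[35,5,0] → .  [on edge]
    (2,5)@(5, 11): e=[25,15,0] → .  [on edge]
    (1,6)@(3, 13): e=[15,25,0] → .  [on edge]
    (0,7)@(1, 15): e=[5,35,0] → .  [on edge]
  covered (2 px):
    . . . . .
    . . . . .
    . . . . .
    . . . X .
    . . X . .
    . . . . .
    . . . . .
    . . . . .
    . . . . .

Final: "outside"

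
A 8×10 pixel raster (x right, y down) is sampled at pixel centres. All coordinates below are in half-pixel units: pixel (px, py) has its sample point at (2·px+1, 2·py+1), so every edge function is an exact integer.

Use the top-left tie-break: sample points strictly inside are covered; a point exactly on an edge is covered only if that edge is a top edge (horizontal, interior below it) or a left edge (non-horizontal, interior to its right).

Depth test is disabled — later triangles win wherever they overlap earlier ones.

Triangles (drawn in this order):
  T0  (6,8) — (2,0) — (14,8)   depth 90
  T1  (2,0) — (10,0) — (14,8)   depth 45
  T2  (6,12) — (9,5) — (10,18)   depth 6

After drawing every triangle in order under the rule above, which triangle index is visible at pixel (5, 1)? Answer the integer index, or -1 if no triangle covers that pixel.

T0:
  2·area = 64
  edge (6, 8)→(2, 0): d=(-4,-8) top-left  bias=+0
  edge (2, 0)→(14, 8): d=(12,8) right/bottom  bias=-1
  edge (14, 8)→(6, 8): d=(-8,0) right/bottom  bias=-1
    (1,0)@(3, 1): e=[4,4,56] → █
    (2,0)@(5, 1): e=[20,-12,56] → ·
    (1,1)@(3, 3): e=[-4,28,40] → ·
    (2,1)@(5, 3): e=[12,12,40] → █
    (3,1)@(7, 3): e=[28,-4,40] → ·
    (2,2)@(5, 5): e=[4,36,24] → █
    (3,2)@(7, 5): e=[20,20,24] → █
    (4,2)@(9, 5): e=[36,4,24] → █
    (5,2)@(11, 5): e=[52,-12,24] → ·
    (2,3)@(5, 7): e=[-4,60,8] → ·
    (3,3)@(7, 7): e=[12,44,8] → █
    (5,3)@(11, 7): e=[44,12,8] → █
  covered (8 px):
    · █ · · · · · ·
    · · █ · · · · ·
    · · █ █ █ · · ·
    · · · █ █ █ · ·
    · · · · · · · ·
    · · · · · · · ·
    · · · · · · · ·
    · · · · · · · ·
    · · · · · · · ·
    · · · · · · · ·
T1:
  2·area = 64
  edge (2, 0)→(10, 0): d=(8,0) top-left  bias=+0
  edge (10, 0)→(14, 8): d=(4,8) right/bottom  bias=-1
  edge (14, 8)→(2, 0): d=(-12,-8) top-left  bias=+0
    (2,0)@(5, 1): e=[8,44,12] → █
    (3,0)@(7, 1): e=[8,28,28] → █
    (4,0)@(9, 1): e=[8,12,44] → █
    (5,0)@(11, 1): e=[8,-4,60] → ·
    (2,1)@(5, 3): e=[24,52,-12] → ·
    (3,1)@(7, 3): e=[24,36,4] → █
    (5,1)@(11, 3): e=[24,4,36] → █
    (6,1)@(13, 3): e=[24,-12,52] → ·
    (3,2)@(7, 5): e=[40,44,-20] → ·
    (4,2)@(9, 5): e=[40,28,-4] → ·
    (5,2)@(11, 5): e=[40,12,12] → █
    (6,2)@(13, 5): e=[40,-4,28] → ·
  covered (8 px):
    · · █ █ █ · · ·
    · · · █ █ █ · ·
    · · · · · █ · ·
    · · · · · · █ ·
    · · · · · · · ·
    · · · · · · · ·
    · · · · · · · ·
    · · · · · · · ·
    · · · · · · · ·
    · · · · · · · ·
T2:
  2·area = 46
  edge (6, 12)→(9, 5): d=(3,-7) top-left  bias=+0
  edge (9, 5)→(10, 18): d=(1,13) right/bottom  bias=-1
  edge (10, 18)→(6, 12): d=(-4,-6) top-left  bias=+0
    (4,2)@(9, 5): e=[0,0,46] → ·  [on edge]
    (4,3)@(9, 7): e=[6,2,38] → █
    (5,3)@(11, 7): e=[20,-24,50] → ·
    (4,4)@(9, 9): e=[12,4,30] → █
    (5,4)@(11, 9): e=[26,-22,42] → ·
    (3,5)@(7, 11): e=[4,32,10] → █
    (5,5)@(11, 11): e=[32,-20,34] → ·
    (3,6)@(7, 13): e=[10,34,2] → █
    (5,6)@(11, 13): e=[38,-18,26] → ·
    (3,7)@(7, 15): e=[16,36,-6] → ·
    (4,7)@(9, 15): e=[30,10,6] → █
    (5,7)@(11, 15): e=[44,-16,18] → ·
    (1,9)@(3, 19): e=[0,92,-46] → ·  [on edge]
  covered (7 px):
    · · · · · · · ·
    · · · · · · · ·
    · · · · · · · ·
    · · · · █ · · ·
    · · · · █ · · ·
    · · · █ █ · · ·
    · · · █ █ · · ·
    · · · · █ · · ·
    · · · · · · · ·
    · · · · · · · ·

Z-buffer (winner per pixel, '.' = empty):
  . 0 1 1 1 . . .
  . . 0 1 1 1 . .
  . . 0 0 0 1 . .
  . . . 0 2 0 1 .
  . . . . 2 . . .
  . . . 2 2 . . .
  . . . 2 2 . . .
  . . . . 2 . . .
  . . . . . . . .
  . . . . . . . .

Answer: 1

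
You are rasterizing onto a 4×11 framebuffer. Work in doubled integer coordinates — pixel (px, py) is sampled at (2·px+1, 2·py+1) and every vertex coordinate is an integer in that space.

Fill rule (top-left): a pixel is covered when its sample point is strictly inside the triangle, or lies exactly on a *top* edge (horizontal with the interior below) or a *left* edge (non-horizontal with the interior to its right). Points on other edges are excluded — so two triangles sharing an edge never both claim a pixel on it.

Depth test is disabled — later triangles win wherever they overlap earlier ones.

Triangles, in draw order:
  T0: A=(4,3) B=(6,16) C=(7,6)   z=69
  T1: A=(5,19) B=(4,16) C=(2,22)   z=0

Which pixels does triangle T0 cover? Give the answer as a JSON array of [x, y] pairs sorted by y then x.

T0:
  2·area = 33  (B↔C swapped to make it positive)
  edge (4, 3)→(7, 6): d=(3,3) right/bottom  bias=-1
  edge (7, 6)→(6, 16): d=(-1,10) right/bottom  bias=-1
  edge (6, 16)→(4, 3): d=(-2,-13) top-left  bias=+0
    (2,2)@(5, 5): e=[3,21,9] → X
    (3,2)@(7, 5): e=[-3,1,35] → .
    (2,3)@(5, 7): e=[9,19,5] → X
    (3,3)@(7, 7): e=[3,-1,31] → .
    (2,4)@(5, 9): e=[15,17,1] → X
    (3,4)@(7, 9): e=[9,-3,27] → .
    (2,5)@(5, 11): e=[21,15,-3] → .
  covered (3 px):
    . . . .
    . . . .
    . . X .
    . . X .
    . . X .
    . . . .
    . . . .
    . . . .
    . . . .
    . . . .
    . . . .
T1:
  2·area = 12  (B↔C swapped to make it positive)
  edge (5, 19)→(2, 22): d=(-3,3) right/bottom  bias=-1
  edge (2, 22)→(4, 16): d=(2,-6) top-left  bias=+0
  edge (4, 16)→(5, 19): d=(1,3) right/bottom  bias=-1
    (0,3)@(1, 7): e=[48,-36,0] → .  [on edge]
    (3,3)@(7, 7): e=[30,0,-18] → .  [on edge]
    (1,6)@(3, 13): e=[24,-12,0] → .  [on edge]
    (2,6)@(5, 13): e=[18,0,-6] → .  [on edge]
    (3,8)@(7, 17): e=[0,20,-8] → .  [on edge]
    (1,9)@(3, 19): e=[6,0,6] → X  [on edge]
    (2,9)@(5, 19): e=[0,12,0] → .  [on edge]
    (1,10)@(3, 21): e=[0,4,8] → .  [on edge]
  covered (1 px):
    . . . .
    . . . .
    . . . .
    . . . .
    . . . .
    . . . .
    . . . .
    . . . .
    . . . .
    . X . .
    . . . .

Final: [[2,2],[2,3],[2,4]]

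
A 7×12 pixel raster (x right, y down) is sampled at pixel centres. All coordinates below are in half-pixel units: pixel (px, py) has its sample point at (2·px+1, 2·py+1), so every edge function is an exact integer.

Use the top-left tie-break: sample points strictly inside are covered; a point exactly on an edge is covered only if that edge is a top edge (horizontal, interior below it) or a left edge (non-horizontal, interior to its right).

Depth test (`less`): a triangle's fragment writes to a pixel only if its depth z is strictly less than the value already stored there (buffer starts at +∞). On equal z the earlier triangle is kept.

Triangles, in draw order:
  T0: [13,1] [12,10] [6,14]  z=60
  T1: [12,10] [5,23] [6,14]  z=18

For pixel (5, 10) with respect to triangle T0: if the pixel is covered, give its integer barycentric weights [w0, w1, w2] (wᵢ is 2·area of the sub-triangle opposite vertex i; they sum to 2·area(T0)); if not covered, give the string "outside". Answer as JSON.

T0:
  2·area = 50
  edge (13, 1)→(12, 10): d=(-1,9) right/bottom  bias=-1
  edge (12, 10)→(6, 14): d=(-6,4) right/bottom  bias=-1
  edge (6, 14)→(13, 1): d=(7,-13) top-left  bias=+0
    (6,0)@(13, 1): e=[0,50,0] → .  [on edge]
    (5,2)@(11, 5): e=[14,34,2] → X
    (6,2)@(13, 5): e=[-4,26,28] → .
    (5,3)@(11, 7): e=[12,22,16] → X
    (6,3)@(13, 7): e=[-6,14,42] → .
    (4,4)@(9, 9): e=[28,18,4] → X
    (6,4)@(13, 9): e=[-8,2,56] → .
    (4,5)@(9, 11): e=[26,6,18] → X
    (5,5)@(11, 11): e=[8,-2,44] → .
    (3,6)@(7, 13): e=[42,2,6] → X
    (4,6)@(9, 13): e=[24,-6,32] → .
    (3,7)@(7, 15): e=[40,-10,20] → .
    (5,9)@(11, 19): e=[0,-50,100] → .  [on edge]
  covered (6 px):
    . . . . . . .
    . . . . . . .
    . . . . . X .
    . . . . . X .
    . . . . X X .
    . . . . X . .
    . . . X . . .
    . . . . . . .
    . . . . . . .
    . . . . . . .
    . . . . . . .
    . . . . . . .
T1:
  2·area = 50
  edge (12, 10)→(5, 23): d=(-7,13) right/bottom  bias=-1
  edge (5, 23)→(6, 14): d=(1,-9) top-left  bias=+0
  edge (6, 14)→(12, 10): d=(6,-4) top-left  bias=+0
    (3,2)@(7, 5): e=[100,0,-50] → .  [on edge]
    (5,5)@(11, 11): e=[6,42,2] → X
    (6,5)@(13, 11): e=[-20,60,10] → .
    (4,6)@(9, 13): e=[18,26,6] → X
    (5,6)@(11, 13): e=[-8,44,14] → .
    (3,7)@(7, 15): e=[30,10,10] → X
    (5,7)@(11, 15): e=[-22,46,26] → .
    (3,8)@(7, 17): e=[16,12,22] → X
    (4,8)@(9, 17): e=[-10,30,30] → .
    (3,9)@(7, 19): e=[2,14,34] → X
    (4,9)@(9, 19): e=[-24,32,42] → .
    (3,10)@(7, 21): e=[-12,16,46] → .
    (2,11)@(5, 23): e=[0,0,50] → .  [on edge]
  covered (6 px):
    . . . . . . .
    . . . . . . .
    . . . . . . .
    . . . . . . .
    . . . . . . .
    . . . . . X .
    . . . . X . .
    . . . X X . .
    . . . X . . .
    . . . X . . .
    . . . . . . .
    . . . . . . .

Result: "outside"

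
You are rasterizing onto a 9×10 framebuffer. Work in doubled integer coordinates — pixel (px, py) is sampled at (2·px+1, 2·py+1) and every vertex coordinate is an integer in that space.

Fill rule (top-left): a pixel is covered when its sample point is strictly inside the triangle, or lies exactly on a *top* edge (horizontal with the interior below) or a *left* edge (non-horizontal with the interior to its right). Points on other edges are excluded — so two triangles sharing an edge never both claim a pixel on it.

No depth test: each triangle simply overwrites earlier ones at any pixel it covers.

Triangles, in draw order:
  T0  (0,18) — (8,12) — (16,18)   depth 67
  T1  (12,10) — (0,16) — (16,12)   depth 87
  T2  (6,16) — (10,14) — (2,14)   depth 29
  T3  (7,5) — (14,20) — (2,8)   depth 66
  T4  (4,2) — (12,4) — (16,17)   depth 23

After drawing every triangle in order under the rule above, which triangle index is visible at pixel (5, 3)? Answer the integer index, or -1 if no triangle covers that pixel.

T0:
  2·area = 96
  edge (0, 18)→(8, 12): d=(8,-6) top-left  bias=+0
  edge (8, 12)→(16, 18): d=(8,6) right/bottom  bias=-1
  edge (16, 18)→(0, 18): d=(-16,0) right/bottom  bias=-1
    (3,6)@(7, 13): e=[2,14,80] → #
    (4,6)@(9, 13): e=[14,2,80] → #
    (5,6)@(11, 13): e=[26,-10,80] → ·
    (2,7)@(5, 15): e=[6,42,48] → #
    (5,7)@(11, 15): e=[42,6,48] → #
    (6,7)@(13, 15): e=[54,-6,48] → ·
    (1,8)@(3, 17): e=[10,70,16] → #
    (6,8)@(13, 17): e=[70,10,16] → #
    (7,8)@(15, 17): e=[82,-2,16] → ·
    (1,9)@(3, 19): e=[26,86,-16] → ·
    (2,9)@(5, 19): e=[38,74,-16] → ·
    (3,9)@(7, 19): e=[50,62,-16] → ·
  covered (12 px):
    · · · · · · · · ·
    · · · · · · · · ·
    · · · · · · · · ·
    · · · · · · · · ·
    · · · · · · · · ·
    · · · · · · · · ·
    · · · # # · · · ·
    · · # # # # · · ·
    · # # # # # # · ·
    · · · · · · · · ·
T1:
  2·area = 48  (B↔C swapped to make it positive)
  edge (12, 10)→(16, 12): d=(4,2) right/bottom  bias=-1
  edge (16, 12)→(0, 16): d=(-16,4) right/bottom  bias=-1
  edge (0, 16)→(12, 10): d=(12,-6) top-left  bias=+0
    (5,5)@(11, 11): e=[6,36,6] → #
    (6,5)@(13, 11): e=[2,28,18] → #
    (7,5)@(15, 11): e=[-2,20,30] → ·
    (3,6)@(7, 13): e=[22,20,6] → #
    (4,6)@(9, 13): e=[18,12,18] → #
    (6,6)@(13, 13): e=[10,-4,42] → ·
    (1,7)@(3, 15): e=[38,4,6] → #
    (2,7)@(5, 15): e=[34,-4,18] → ·
    (3,7)@(7, 15): e=[30,-12,30] → ·
    (4,7)@(9, 15): e=[26,-20,42] → ·
    (5,7)@(11, 15): e=[22,-28,54] → ·
    (1,8)@(3, 17): e=[46,-28,30] → ·
  covered (6 px):
    · · · · · · · · ·
    · · · · · · · · ·
    · · · · · · · · ·
    · · · · · · · · ·
    · · · · · · · · ·
    · · · · · # # · ·
    · · · # # # · · ·
    · # · · · · · · ·
    · · · · · · · · ·
    · · · · · · · · ·
T2:
  2·area = 16  (B↔C swapped to make it positive)
  edge (6, 16)→(2, 14): d=(-4,-2) top-left  bias=+0
  edge (2, 14)→(10, 14): d=(8,0) top-left  bias=+0
  edge (10, 14)→(6, 16): d=(-4,2) right/bottom  bias=-1
    (2,7)@(5, 15): e=[2,8,6] → #
    (3,7)@(7, 15): e=[6,8,2] → #
    (4,7)@(9, 15): e=[10,8,-2] → ·
    (2,8)@(5, 17): e=[-6,24,-2] → ·
    (3,8)@(7, 17): e=[-2,24,-6] → ·
  covered (2 px):
    · · · · · · · · ·
    · · · · · · · · ·
    · · · · · · · · ·
    · · · · · · · · ·
    · · · · · · · · ·
    · · · · · · · · ·
    · · · · · · · · ·
    · · # # · · · · ·
    · · · · · · · · ·
    · · · · · · · · ·
T3:
  2·area = 96
  edge (7, 5)→(14, 20): d=(7,15) right/bottom  bias=-1
  edge (14, 20)→(2, 8): d=(-12,-12) top-left  bias=+0
  edge (2, 8)→(7, 5): d=(5,-3) top-left  bias=+0
    (3,2)@(7, 5): e=[0,96,0] → ·  [on edge]
    (0,3)@(1, 7): e=[104,0,-8] → ·  [on edge]
    (2,3)@(5, 7): e=[44,48,4] → #
    (3,3)@(7, 7): e=[14,72,10] → #
    (4,3)@(9, 7): e=[-16,96,16] → ·
    (1,4)@(3, 9): e=[88,0,8] → #  [on edge]
    (4,4)@(9, 9): e=[-2,72,26] → ·
    (1,5)@(3, 11): e=[102,-24,18] → ·
    (2,5)@(5, 11): e=[72,0,24] → #  [on edge]
    (4,5)@(9, 11): e=[12,48,36] → #
    (5,5)@(11, 11): e=[-18,72,42] → ·
    (2,6)@(5, 13): e=[86,-24,34] → ·
    (3,6)@(7, 13): e=[56,0,40] → #  [on edge]
    (4,7)@(9, 15): e=[40,0,56] → #  [on edge]
    (5,8)@(11, 17): e=[24,0,72] → #  [on edge]
    (6,9)@(13, 19): e=[8,0,88] → #  [on edge]
  covered (14 px):
    · · · · · · · · ·
    · · · · · · · · ·
    · · · · · · · · ·
    · · # # · · · · ·
    · # # # · · · · ·
    · · # # # · · · ·
    · · · # # · · · ·
    · · · · # # · · ·
    · · · · · # · · ·
    · · · · · · # · ·
T4:
  2·area = 96
  edge (4, 2)→(12, 4): d=(8,2) right/bottom  bias=-1
  edge (12, 4)→(16, 17): d=(4,13) right/bottom  bias=-1
  edge (16, 17)→(4, 2): d=(-12,-15) top-left  bias=+0
    (2,1)@(5, 3): e=[6,87,3] → #
    (3,1)@(7, 3): e=[2,61,33] → #
    (4,1)@(9, 3): e=[-2,35,63] → ·
    (2,2)@(5, 5): e=[22,95,-21] → ·
    (3,2)@(7, 5): e=[18,69,9] → #
    (4,2)@(9, 5): e=[14,43,39] → #
    (5,2)@(11, 5): e=[10,17,69] → #
    (6,2)@(13, 5): e=[6,-9,99] → ·
    (3,3)@(7, 7): e=[34,77,-15] → ·
    (4,3)@(9, 7): e=[30,51,15] → #
    (6,3)@(13, 7): e=[22,-1,75] → ·
    (4,4)@(9, 9): e=[46,59,-9] → ·
  covered (12 px):
    · · · · · · · · ·
    · · # # · · · · ·
    · · · # # # · · ·
    · · · · # # · · ·
    · · · · · # # · ·
    · · · · · · # · ·
    · · · · · · # · ·
    · · · · · · · # ·
    · · · · · · · · ·
    · · · · · · · · ·

Z-buffer (winner per pixel, '.' = empty):
  . . . . . . . . .
  . . 4 4 . . . . .
  . . . 4 4 4 . . .
  . . 3 3 4 4 . . .
  . 3 3 3 . 4 4 . .
  . . 3 3 3 1 4 . .
  . . . 3 3 1 4 . .
  . 1 2 2 3 3 . 4 .
  . 0 0 0 0 3 0 . .
  . . . . . . 3 . .

Final: 4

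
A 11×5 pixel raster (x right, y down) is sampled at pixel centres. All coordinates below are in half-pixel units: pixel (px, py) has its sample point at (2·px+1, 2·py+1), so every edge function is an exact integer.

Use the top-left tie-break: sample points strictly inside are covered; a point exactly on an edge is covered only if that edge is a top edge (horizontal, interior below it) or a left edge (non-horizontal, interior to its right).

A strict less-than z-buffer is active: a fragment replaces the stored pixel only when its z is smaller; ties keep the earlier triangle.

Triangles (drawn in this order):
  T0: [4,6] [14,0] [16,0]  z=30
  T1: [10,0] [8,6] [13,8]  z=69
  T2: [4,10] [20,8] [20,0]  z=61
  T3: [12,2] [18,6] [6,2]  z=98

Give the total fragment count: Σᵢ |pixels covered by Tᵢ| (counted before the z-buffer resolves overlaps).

T0:
  2·area = 12
  edge (4, 6)→(14, 0): d=(10,-6) top-left  bias=+0
  edge (14, 0)→(16, 0): d=(2,0) top-left  bias=+0
  edge (16, 0)→(4, 6): d=(-12,6) right/bottom  bias=-1
    (6,0)@(13, 1): e=[4,2,6] → X
    (7,0)@(15, 1): e=[16,2,-6] → .
    (4,1)@(9, 3): e=[0,6,6] → X  [on edge]
    (5,1)@(11, 3): e=[12,6,-6] → .
    (6,1)@(13, 3): e=[24,6,-18] → .
    (4,2)@(9, 5): e=[20,10,-18] → .
  covered (2 px):
    . . . . . . X . . . .
    . . . . X . . . . . .
    . . . . . . . . . . .
    . . . . . . . . . . .
    . . . . . . . . . . .
T1:
  2·area = 34  (B↔C swapped to make it positive)
  edge (10, 0)→(13, 8): d=(3,8) right/bottom  bias=-1
  edge (13, 8)→(8, 6): d=(-5,-2) top-left  bias=+0
  edge (8, 6)→(10, 0): d=(2,-6) top-left  bias=+0
    (4,1)@(9, 3): e=[17,17,0] → X  [on edge]
    (5,1)@(11, 3): e=[1,21,12] → X
    (6,1)@(13, 3): e=[-15,25,24] → .
    (4,2)@(9, 5): e=[23,7,4] → X
    (6,2)@(13, 5): e=[-9,15,28] → .
    (4,3)@(9, 7): e=[29,-3,8] → .
    (5,3)@(11, 7): e=[13,1,20] → X
    (6,3)@(13, 7): e=[-3,5,32] → .
    (3,4)@(7, 9): e=[51,-17,0] → .  [on edge]
    (5,4)@(11, 9): e=[19,-9,24] → .
  covered (5 px):
    . . . . . . . . . . .
    . . . . X X . . . . .
    . . . . X X . . . . .
    . . . . . X . . . . .
    . . . . . . . . . . .
T2:
  2·area = 128  (B↔C swapped to make it positive)
  edge (4, 10)→(20, 0): d=(16,-10) top-left  bias=+0
  edge (20, 0)→(20, 8): d=(0,8) right/bottom  bias=-1
  edge (20, 8)→(4, 10): d=(-16,2) right/bottom  bias=-1
    (9,0)@(19, 1): e=[6,8,114] → X
    (10,0)@(21, 1): e=[26,-8,110] → .
    (8,1)@(17, 3): e=[18,24,86] → X
    (10,1)@(21, 3): e=[58,-8,78] → .
    (6,2)@(13, 5): e=[10,56,62] → X
    (7,2)@(15, 5): e=[30,40,58] → X
    (10,2)@(21, 5): e=[90,-8,46] → .
    (4,3)@(9, 7): e=[2,88,38] → X
    (5,3)@(11, 7): e=[22,72,34] → X
    (10,3)@(21, 7): e=[122,-8,14] → .
    (3,4)@(7, 9): e=[14,104,10] → X
    (6,4)@(13, 9): e=[74,56,-2] → .
  covered (16 px):
    . . . . . . . . . X .
    . . . . . . . . X X .
    . . . . . . X X X X .
    . . . . X X X X X X .
    . . . X X X . . . . .
T3:
  2·area = 24
  edge (12, 2)→(18, 6): d=(6,4) right/bottom  bias=-1
  edge (18, 6)→(6, 2): d=(-12,-4) top-left  bias=+0
  edge (6, 2)→(12, 2): d=(6,0) top-left  bias=+0
    (1,0)@(3, 1): e=[30,0,-6] → .  [on edge]
    (4,1)@(9, 3): e=[18,0,6] → X  [on edge]
    (5,1)@(11, 3): e=[10,8,6] → X
    (6,1)@(13, 3): e=[2,16,6] → X
    (7,1)@(15, 3): e=[-6,24,6] → .
    (4,2)@(9, 5): e=[30,-24,18] → .
    (5,2)@(11, 5): e=[22,-16,18] → .
    (6,2)@(13, 5): e=[14,-8,18] → .
    (7,2)@(15, 5): e=[6,0,18] → X  [on edge]
    (8,2)@(17, 5): e=[-2,8,18] → .
    (7,3)@(15, 7): e=[18,-24,30] → .
    (10,3)@(21, 7): e=[-6,0,30] → .  [on edge]
  covered (4 px):
    . . . . . . . . . . .
    . . . . X X X . . . .
    . . . . . . . X . . .
    . . . . . . . . . . .
    . . . . . . . . . . .

Result: 27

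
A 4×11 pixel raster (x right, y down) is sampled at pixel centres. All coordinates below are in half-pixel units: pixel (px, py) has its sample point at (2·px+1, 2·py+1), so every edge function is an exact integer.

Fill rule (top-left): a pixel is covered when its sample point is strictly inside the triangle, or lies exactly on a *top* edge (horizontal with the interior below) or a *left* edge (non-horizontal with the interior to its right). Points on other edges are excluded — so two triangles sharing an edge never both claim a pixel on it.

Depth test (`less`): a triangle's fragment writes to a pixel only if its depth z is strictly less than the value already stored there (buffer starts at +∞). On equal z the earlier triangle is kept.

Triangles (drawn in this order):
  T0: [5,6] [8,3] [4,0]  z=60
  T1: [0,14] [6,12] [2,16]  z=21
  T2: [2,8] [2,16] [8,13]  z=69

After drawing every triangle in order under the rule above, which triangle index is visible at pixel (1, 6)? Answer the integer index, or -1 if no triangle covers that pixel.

T0:
  2·area = 21  (B↔C swapped to make it positive)
  edge (5, 6)→(4, 0): d=(-1,-6) top-left  bias=+0
  edge (4, 0)→(8, 3): d=(4,3) right/bottom  bias=-1
  edge (8, 3)→(5, 6): d=(-3,3) right/bottom  bias=-1
    (2,0)@(5, 1): e=[5,1,15] → █
    (3,0)@(7, 1): e=[17,-5,9] → ·
    (2,1)@(5, 3): e=[3,9,9] → █
    (3,1)@(7, 3): e=[15,3,3] → █
    (2,2)@(5, 5): e=[1,17,3] → █
    (3,2)@(7, 5): e=[13,11,-3] → ·
    (2,3)@(5, 7): e=[-1,25,-3] → ·
  covered (4 px):
    · · █ ·
    · · █ █
    · · █ ·
    · · · ·
    · · · ·
    · · · ·
    · · · ·
    · · · ·
    · · · ·
    · · · ·
    · · · ·
T1:
  2·area = 16
  edge (0, 14)→(6, 12): d=(6,-2) top-left  bias=+0
  edge (6, 12)→(2, 16): d=(-4,4) right/bottom  bias=-1
  edge (2, 16)→(0, 14): d=(-2,-2) top-left  bias=+0
    (3,5)@(7, 11): e=[-4,0,20] → ·  [on edge]
    (1,6)@(3, 13): e=[0,8,8] → █  [on edge]
    (2,6)@(5, 13): e=[4,0,12] → ·  [on edge]
    (0,7)@(1, 15): e=[8,8,0] → █  [on edge]
    (1,7)@(3, 15): e=[12,0,4] → ·  [on edge]
    (0,8)@(1, 17): e=[20,0,-4] → ·  [on edge]
    (1,8)@(3, 17): e=[24,-8,0] → ·  [on edge]
    (2,9)@(5, 19): e=[40,-24,0] → ·  [on edge]
    (3,10)@(7, 21): e=[56,-40,0] → ·  [on edge]
  covered (2 px):
    · · · ·
    · · · ·
    · · · ·
    · · · ·
    · · · ·
    · · · ·
    · █ · ·
    █ · · ·
    · · · ·
    · · · ·
    · · · ·
T2:
  2·area = 48  (B↔C swapped to make it positive)
  edge (2, 8)→(8, 13): d=(6,5) right/bottom  bias=-1
  edge (8, 13)→(2, 16): d=(-6,3) right/bottom  bias=-1
  edge (2, 16)→(2, 8): d=(0,-8) top-left  bias=+0
    (1,4)@(3, 9): e=[1,39,8] → █
    (2,4)@(5, 9): e=[-9,33,24] → ·
    (1,5)@(3, 11): e=[13,27,8] → █
    (2,5)@(5, 11): e=[3,21,24] → █
    (3,5)@(7, 11): e=[-7,15,40] → ·
    (1,6)@(3, 13): e=[25,15,8] → █
    (3,6)@(7, 13): e=[5,3,40] → █
    (1,7)@(3, 15): e=[37,3,8] → █
    (2,7)@(5, 15): e=[27,-3,24] → ·
    (3,7)@(7, 15): e=[17,-9,40] → ·
    (1,8)@(3, 17): e=[49,-9,8] → ·
  covered (7 px):
    · · · ·
    · · · ·
    · · · ·
    · · · ·
    · █ · ·
    · █ █ ·
    · █ █ █
    · █ · ·
    · · · ·
    · · · ·
    · · · ·

Z-buffer (winner per pixel, '.' = empty):
  . . 0 .
  . . 0 0
  . . 0 .
  . . . .
  . 2 . .
  . 2 2 .
  . 1 2 2
  1 2 . .
  . . . .
  . . . .
  . . . .

Answer: 1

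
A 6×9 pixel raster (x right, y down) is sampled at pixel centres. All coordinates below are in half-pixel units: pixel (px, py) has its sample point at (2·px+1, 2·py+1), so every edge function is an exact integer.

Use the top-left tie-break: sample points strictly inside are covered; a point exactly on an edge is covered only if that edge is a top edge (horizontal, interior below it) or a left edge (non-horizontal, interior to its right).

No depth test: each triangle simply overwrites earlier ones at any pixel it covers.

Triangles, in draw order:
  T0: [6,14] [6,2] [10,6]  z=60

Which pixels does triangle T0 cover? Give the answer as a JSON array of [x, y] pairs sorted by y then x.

T0:
  2·area = 48
  edge (6, 14)→(6, 2): d=(0,-12) top-left  bias=+0
  edge (6, 2)→(10, 6): d=(4,4) right/bottom  bias=-1
  edge (10, 6)→(6, 14): d=(-4,8) right/bottom  bias=-1
    (2,0)@(5, 1): e=[-12,0,60] → ·  [on edge]
    (3,1)@(7, 3): e=[12,0,36] → ·  [on edge]
    (3,2)@(7, 5): e=[12,8,28] → █
    (4,2)@(9, 5): e=[36,0,12] → ·  [on edge]
    (3,3)@(7, 7): e=[12,16,20] → █
    (4,3)@(9, 7): e=[36,8,4] → █
    (5,3)@(11, 7): e=[60,0,-12] → ·  [on edge]
    (3,4)@(7, 9): e=[12,24,12] → █
    (4,4)@(9, 9): e=[36,16,-4] → ·
    (3,5)@(7, 11): e=[12,32,4] → █
    (4,5)@(9, 11): e=[36,24,-12] → ·
    (3,6)@(7, 13): e=[12,40,-4] → ·
  covered (5 px):
    · · · · · ·
    · · · · · ·
    · · · █ · ·
    · · · █ █ ·
    · · · █ · ·
    · · · █ · ·
    · · · · · ·
    · · · · · ·
    · · · · · ·

Result: [[3,2],[3,3],[4,3],[3,4],[3,5]]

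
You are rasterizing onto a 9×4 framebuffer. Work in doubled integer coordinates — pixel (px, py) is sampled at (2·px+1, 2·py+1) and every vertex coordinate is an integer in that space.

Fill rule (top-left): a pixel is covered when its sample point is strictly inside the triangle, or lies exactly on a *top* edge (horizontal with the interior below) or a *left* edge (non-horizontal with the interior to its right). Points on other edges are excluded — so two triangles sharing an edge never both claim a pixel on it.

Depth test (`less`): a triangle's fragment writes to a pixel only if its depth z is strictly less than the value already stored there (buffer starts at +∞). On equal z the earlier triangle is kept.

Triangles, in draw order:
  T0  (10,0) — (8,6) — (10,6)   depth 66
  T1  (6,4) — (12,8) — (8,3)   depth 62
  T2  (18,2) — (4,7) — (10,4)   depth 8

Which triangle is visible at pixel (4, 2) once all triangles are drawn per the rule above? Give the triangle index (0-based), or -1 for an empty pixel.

T0:
  2·area = 12  (B↔C swapped to make it positive)
  edge (10, 0)→(10, 6): d=(0,6) right/bottom  bias=-1
  edge (10, 6)→(8, 6): d=(-2,0) right/bottom  bias=-1
  edge (8, 6)→(10, 0): d=(2,-6) top-left  bias=+0
    (4,1)@(9, 3): e=[6,6,0] → #  [on edge]
    (5,1)@(11, 3): e=[-6,6,12] → ·
    (4,2)@(9, 5): e=[6,2,4] → #
    (5,2)@(11, 5): e=[-6,2,16] → ·
    (4,3)@(9, 7): e=[6,-2,8] → ·
  covered (2 px):
    · · · · · · · · ·
    · · · · # · · · ·
    · · · · # · · · ·
    · · · · · · · · ·
T1:
  2·area = 14  (B↔C swapped to make it positive)
  edge (6, 4)→(8, 3): d=(2,-1) top-left  bias=+0
  edge (8, 3)→(12, 8): d=(4,5) right/bottom  bias=-1
  edge (12, 8)→(6, 4): d=(-6,-4) top-left  bias=+0
    (4,2)@(9, 5): e=[5,3,6] → #
    (5,2)@(11, 5): e=[7,-7,14] → ·
    (4,3)@(9, 7): e=[9,11,-6] → ·
    (5,3)@(11, 7): e=[11,1,2] → #
    (6,3)@(13, 7): e=[13,-9,10] → ·
  covered (2 px):
    · · · · · · · · ·
    · · · · · · · · ·
    · · · · # · · · ·
    · · · · · # · · ·
T2:
  2·area = 12
  edge (18, 2)→(4, 7): d=(-14,5) right/bottom  bias=-1
  edge (4, 7)→(10, 4): d=(6,-3) top-left  bias=+0
  edge (10, 4)→(18, 2): d=(8,-2) top-left  bias=+0
    (7,1)@(15, 3): e=[1,9,2] → #
    (8,1)@(17, 3): e=[-9,15,6] → ·
    (4,2)@(9, 5): e=[3,3,6] → #
    (5,2)@(11, 5): e=[-7,9,10] → ·
    (7,2)@(15, 5): e=[-27,21,18] → ·
    (4,3)@(9, 7): e=[-25,15,22] → ·
  covered (2 px):
    · · · · · · · · ·
    · · · · · · · # ·
    · · · · # · · · ·
    · · · · · · · · ·

Z-buffer (winner per pixel, '.' = empty):
  . . . . . . . . .
  . . . . 0 . . 2 .
  . . . . 2 . . . .
  . . . . . 1 . . .

Answer: 2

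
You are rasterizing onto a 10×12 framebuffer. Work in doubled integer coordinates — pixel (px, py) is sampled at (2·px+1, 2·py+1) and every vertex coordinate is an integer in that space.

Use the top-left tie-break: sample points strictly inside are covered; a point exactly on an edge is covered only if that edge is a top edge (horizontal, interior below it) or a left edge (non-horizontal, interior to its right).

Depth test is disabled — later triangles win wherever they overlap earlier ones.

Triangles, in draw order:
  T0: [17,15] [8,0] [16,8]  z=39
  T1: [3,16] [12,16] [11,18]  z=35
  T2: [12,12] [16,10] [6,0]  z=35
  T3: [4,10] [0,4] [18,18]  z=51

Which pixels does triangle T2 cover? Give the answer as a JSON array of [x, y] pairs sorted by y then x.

T0:
  2·area = 48
  edge (17, 15)→(8, 0): d=(-9,-15) top-left  bias=+0
  edge (8, 0)→(16, 8): d=(8,8) right/bottom  bias=-1
  edge (16, 8)→(17, 15): d=(1,7) right/bottom  bias=-1
    (4,0)@(9, 1): e=[6,0,42] → ·  [on edge]
    (7,0)@(15, 1): e=[96,-48,0] → ·  [on edge]
    (5,1)@(11, 3): e=[18,0,30] → ·  [on edge]
    (5,2)@(11, 5): e=[0,16,32] → #  [on edge]
    (6,2)@(13, 5): e=[30,0,18] → ·  [on edge]
    (5,3)@(11, 7): e=[-18,32,34] → ·
    (6,3)@(13, 7): e=[12,16,20] → #
    (7,3)@(15, 7): e=[42,0,6] → ·  [on edge]
    (6,4)@(13, 9): e=[-6,32,22] → ·
    (7,4)@(15, 9): e=[24,16,8] → #
    (8,4)@(17, 9): e=[54,0,-6] → ·  [on edge]
    (7,5)@(15, 11): e=[6,32,10] → #
    (9,5)@(19, 11): e=[66,0,-18] → ·  [on edge]
    (8,7)@(17, 15): e=[0,48,0] → ·  [on edge]
  covered (4 px):
    · · · · · · · · · ·
    · · · · · · · · · ·
    · · · · · # · · · ·
    · · · · · · # · · ·
    · · · · · · · # · ·
    · · · · · · · # · ·
    · · · · · · · · · ·
    · · · · · · · · · ·
    · · · · · · · · · ·
    · · · · · · · · · ·
    · · · · · · · · · ·
    · · · · · · · · · ·
T1:
  2·area = 18
  edge (3, 16)→(12, 16): d=(9,0) top-left  bias=+0
  edge (12, 16)→(11, 18): d=(-1,2) right/bottom  bias=-1
  edge (11, 18)→(3, 16): d=(-8,-2) top-left  bias=+0
    (3,8)@(7, 17): e=[9,9,0] → #  [on edge]
    (4,8)@(9, 17): e=[9,5,4] → #
    (5,8)@(11, 17): e=[9,1,8] → #
    (6,8)@(13, 17): e=[9,-3,12] → ·
    (3,9)@(7, 19): e=[27,7,-16] → ·
    (4,9)@(9, 19): e=[27,3,-12] → ·
    (5,9)@(11, 19): e=[27,-1,-8] → ·
    (7,9)@(15, 19): e=[27,-9,0] → ·  [on edge]
  covered (3 px):
    · · · · · · · · · ·
    · · · · · · · · · ·
    · · · · · · · · · ·
    · · · · · · · · · ·
    · · · · · · · · · ·
    · · · · · · · · · ·
    · · · · · · · · · ·
    · · · · · · · · · ·
    · · · # # # · · · ·
    · · · · · · · · · ·
    · · · · · · · · · ·
    · · · · · · · · · ·
T2:
  2·area = 60  (B↔C swapped to make it positive)
  edge (12, 12)→(6, 0): d=(-6,-12) top-left  bias=+0
  edge (6, 0)→(16, 10): d=(10,10) right/bottom  bias=-1
  edge (16, 10)→(12, 12): d=(-4,2) right/bottom  bias=-1
    (3,0)@(7, 1): e=[6,0,54] → ·  [on edge]
    (4,1)@(9, 3): e=[18,0,42] → ·  [on edge]
    (4,2)@(9, 5): e=[6,20,34] → #
    (5,2)@(11, 5): e=[30,0,30] → ·  [on edge]
    (4,3)@(9, 7): e=[-6,40,26] → ·
    (5,3)@(11, 7): e=[18,20,22] → #
    (6,3)@(13, 7): e=[42,0,18] → ·  [on edge]
    (5,4)@(11, 9): e=[6,40,14] → #
    (6,4)@(13, 9): e=[30,20,10] → #
    (7,4)@(15, 9): e=[54,0,6] → ·  [on edge]
    (5,5)@(11, 11): e=[-6,60,6] → ·
    (6,5)@(13, 11): e=[18,40,2] → #
    (8,5)@(17, 11): e=[66,0,-6] → ·  [on edge]
    (9,6)@(19, 13): e=[78,0,-18] → ·  [on edge]
  covered (5 px):
    · · · · · · · · · ·
    · · · · · · · · · ·
    · · · · # · · · · ·
    · · · · · # · · · ·
    · · · · · # # · · ·
    · · · · · · # · · ·
    · · · · · · · · · ·
    · · · · · · · · · ·
    · · · · · · · · · ·
    · · · · · · · · · ·
    · · · · · · · · · ·
    · · · · · · · · · ·
T3:
  2·area = 52
  edge (4, 10)→(0, 4): d=(-4,-6) top-left  bias=+0
  edge (0, 4)→(18, 18): d=(18,14) right/bottom  bias=-1
  edge (18, 18)→(4, 10): d=(-14,-8) top-left  bias=+0
    (0,2)@(1, 5): e=[2,4,46] → #
    (1,2)@(3, 5): e=[14,-24,62] → ·
    (0,3)@(1, 7): e=[-6,40,18] → ·
    (1,3)@(3, 7): e=[6,12,34] → #
    (2,3)@(5, 7): e=[18,-16,50] → ·
    (1,4)@(3, 9): e=[-2,48,6] → ·
    (2,4)@(5, 9): e=[10,20,22] → #
    (3,4)@(7, 9): e=[22,-8,38] → ·
    (2,5)@(5, 11): e=[2,56,-6] → ·
    (3,5)@(7, 11): e=[14,28,10] → #
    (4,5)@(9, 11): e=[26,0,26] → ·  [on edge]
    (3,6)@(7, 13): e=[6,64,-18] → ·
  covered (6 px):
    · · · · · · · · · ·
    · · · · · · · · · ·
    # · · · · · · · · ·
    · # · · · · · · · ·
    · · # · · · · · · ·
    · · · # · · · · · ·
    · · · · · # · · · ·
    · · · · · · # · · ·
    · · · · · · · · · ·
    · · · · · · · · · ·
    · · · · · · · · · ·
    · · · · · · · · · ·

Final: [[4,2],[5,3],[5,4],[6,4],[6,5]]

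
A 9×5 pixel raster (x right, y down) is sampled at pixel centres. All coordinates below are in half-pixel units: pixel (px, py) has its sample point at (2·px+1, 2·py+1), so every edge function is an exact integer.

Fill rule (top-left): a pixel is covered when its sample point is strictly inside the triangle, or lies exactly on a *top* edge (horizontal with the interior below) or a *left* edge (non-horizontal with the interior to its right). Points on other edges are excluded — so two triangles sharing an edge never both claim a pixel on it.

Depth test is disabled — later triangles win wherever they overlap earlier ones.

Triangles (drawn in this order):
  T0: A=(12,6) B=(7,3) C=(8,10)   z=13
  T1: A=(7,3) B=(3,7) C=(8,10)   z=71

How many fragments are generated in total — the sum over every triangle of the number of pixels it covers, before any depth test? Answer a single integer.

T0:
  2·area = 32  (B↔C swapped to make it positive)
  edge (12, 6)→(8, 10): d=(-4,4) right/bottom  bias=-1
  edge (8, 10)→(7, 3): d=(-1,-7) top-left  bias=+0
  edge (7, 3)→(12, 6): d=(5,3) right/bottom  bias=-1
    (8,0)@(17, 1): e=[0,72,-40] → ·  [on edge]
    (3,1)@(7, 3): e=[32,0,0] → ·  [on edge]
    (7,1)@(15, 3): e=[0,56,-24] → ·  [on edge]
    (4,2)@(9, 5): e=[16,12,4] → #
    (5,2)@(11, 5): e=[8,26,-2] → ·
    (6,2)@(13, 5): e=[0,40,-8] → ·  [on edge]
    (4,3)@(9, 7): e=[8,10,14] → #
    (5,3)@(11, 7): e=[0,24,8] → ·  [on edge]
    (4,4)@(9, 9): e=[0,8,24] → ·  [on edge]
    (8,4)@(17, 9): e=[-32,64,0] → ·  [on edge]
  covered (2 px):
    · · · · · · · · ·
    · · · · · · · · ·
    · · · · # · · · ·
    · · · · # · · · ·
    · · · · · · · · ·
T1:
  2·area = 32  (B↔C swapped to make it positive)
  edge (7, 3)→(8, 10): d=(1,7) right/bottom  bias=-1
  edge (8, 10)→(3, 7): d=(-5,-3) top-left  bias=+0
  edge (3, 7)→(7, 3): d=(4,-4) top-left  bias=+0
    (4,0)@(9, 1): e=[-16,48,0] → ·  [on edge]
    (3,1)@(7, 3): e=[0,32,0] → ·  [on edge]
    (2,2)@(5, 5): e=[16,16,0] → #  [on edge]
    (3,2)@(7, 5): e=[2,22,8] → #
    (4,2)@(9, 5): e=[-12,28,16] → ·
    (1,3)@(3, 7): e=[32,0,0] → #  [on edge]
    (4,3)@(9, 7): e=[-10,18,24] → ·
    (0,4)@(1, 9): e=[48,-16,0] → ·  [on edge]
    (1,4)@(3, 9): e=[34,-10,8] → ·
    (2,4)@(5, 9): e=[20,-4,16] → ·
    (3,4)@(7, 9): e=[6,2,24] → #
    (4,4)@(9, 9): e=[-8,8,32] → ·
  covered (6 px):
    · · · · · · · · ·
    · · · · · · · · ·
    · · # # · · · · ·
    · # # # · · · · ·
    · · · # · · · · ·

Answer: 8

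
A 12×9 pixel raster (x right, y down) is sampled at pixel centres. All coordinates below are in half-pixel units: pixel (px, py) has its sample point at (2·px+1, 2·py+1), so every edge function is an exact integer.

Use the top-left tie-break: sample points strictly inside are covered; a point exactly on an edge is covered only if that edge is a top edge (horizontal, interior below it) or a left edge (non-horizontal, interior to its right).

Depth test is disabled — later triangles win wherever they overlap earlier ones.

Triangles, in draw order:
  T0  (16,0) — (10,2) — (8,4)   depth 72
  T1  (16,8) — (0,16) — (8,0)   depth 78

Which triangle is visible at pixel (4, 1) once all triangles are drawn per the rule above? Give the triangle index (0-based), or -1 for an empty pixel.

T0:
  2·area = 8  (B↔C swapped to make it positive)
  edge (16, 0)→(8, 4): d=(-8,4) right/bottom  bias=-1
  edge (8, 4)→(10, 2): d=(2,-2) top-left  bias=+0
  edge (10, 2)→(16, 0): d=(6,-2) top-left  bias=+0
    (5,0)@(11, 1): e=[12,0,-4] → ·  [on edge]
    (6,0)@(13, 1): e=[4,4,0] → █  [on edge]
    (7,0)@(15, 1): e=[-4,8,4] → ·
    (3,1)@(7, 3): e=[12,-4,0] → ·  [on edge]
    (4,1)@(9, 3): e=[4,0,4] → █  [on edge]
    (5,1)@(11, 3): e=[-4,4,8] → ·
    (6,1)@(13, 3): e=[-12,8,12] → ·
    (0,2)@(1, 5): e=[20,-12,0] → ·  [on edge]
    (3,2)@(7, 5): e=[-4,0,12] → ·  [on edge]
    (4,2)@(9, 5): e=[-12,4,16] → ·
    (2,3)@(5, 7): e=[-12,0,20] → ·  [on edge]
    (1,4)@(3, 9): e=[-20,0,28] → ·  [on edge]
    (0,5)@(1, 11): e=[-28,0,36] → ·  [on edge]
  covered (2 px):
    · · · · · · █ · · · · ·
    · · · · █ · · · · · · ·
    · · · · · · · · · · · ·
    · · · · · · · · · · · ·
    · · · · · · · · · · · ·
    · · · · · · · · · · · ·
    · · · · · · · · · · · ·
    · · · · · · · · · · · ·
    · · · · · · · · · · · ·
T1:
  2·area = 192
  edge (16, 8)→(0, 16): d=(-16,8) right/bottom  bias=-1
  edge (0, 16)→(8, 0): d=(8,-16) top-left  bias=+0
  edge (8, 0)→(16, 8): d=(8,8) right/bottom  bias=-1
    (4,0)@(9, 1): e=[168,24,0] → ·  [on edge]
    (3,1)@(7, 3): e=[152,8,32] → █
    (4,1)@(9, 3): e=[136,40,16] → █
    (5,1)@(11, 3): e=[120,72,0] → ·  [on edge]
    (3,2)@(7, 5): e=[120,24,48] → █
    (5,2)@(11, 5): e=[88,88,16] → █
    (6,2)@(13, 5): e=[72,120,0] → ·  [on edge]
    (2,3)@(5, 7): e=[104,8,80] → █
    (6,3)@(13, 7): e=[40,136,16] → █
    (7,3)@(15, 7): e=[24,168,0] → ·  [on edge]
    (2,4)@(5, 9): e=[72,24,96] → █
    (7,4)@(15, 9): e=[-8,184,16] → ·
    (8,4)@(17, 9): e=[-24,216,0] → ·  [on edge]
    (9,5)@(19, 11): e=[-72,264,0] → ·  [on edge]
    (10,6)@(21, 13): e=[-120,312,0] → ·  [on edge]
    (11,7)@(23, 15): e=[-168,360,0] → ·  [on edge]
  covered (22 px):
    · · · · · · · · · · · ·
    · · · █ █ · · · · · · ·
    · · · █ █ █ · · · · · ·
    · · █ █ █ █ █ · · · · ·
    · · █ █ █ █ █ · · · · ·
    · █ █ █ █ · · · · · · ·
    · █ █ · · · · · · · · ·
    █ · · · · · · · · · · ·
    · · · · · · · · · · · ·

Z-buffer (winner per pixel, '.' = empty):
  . . . . . . 0 . . . . .
  . . . 1 1 . . . . . . .
  . . . 1 1 1 . . . . . .
  . . 1 1 1 1 1 . . . . .
  . . 1 1 1 1 1 . . . . .
  . 1 1 1 1 . . . . . . .
  . 1 1 . . . . . . . . .
  1 . . . . . . . . . . .
  . . . . . . . . . . . .

Answer: 1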